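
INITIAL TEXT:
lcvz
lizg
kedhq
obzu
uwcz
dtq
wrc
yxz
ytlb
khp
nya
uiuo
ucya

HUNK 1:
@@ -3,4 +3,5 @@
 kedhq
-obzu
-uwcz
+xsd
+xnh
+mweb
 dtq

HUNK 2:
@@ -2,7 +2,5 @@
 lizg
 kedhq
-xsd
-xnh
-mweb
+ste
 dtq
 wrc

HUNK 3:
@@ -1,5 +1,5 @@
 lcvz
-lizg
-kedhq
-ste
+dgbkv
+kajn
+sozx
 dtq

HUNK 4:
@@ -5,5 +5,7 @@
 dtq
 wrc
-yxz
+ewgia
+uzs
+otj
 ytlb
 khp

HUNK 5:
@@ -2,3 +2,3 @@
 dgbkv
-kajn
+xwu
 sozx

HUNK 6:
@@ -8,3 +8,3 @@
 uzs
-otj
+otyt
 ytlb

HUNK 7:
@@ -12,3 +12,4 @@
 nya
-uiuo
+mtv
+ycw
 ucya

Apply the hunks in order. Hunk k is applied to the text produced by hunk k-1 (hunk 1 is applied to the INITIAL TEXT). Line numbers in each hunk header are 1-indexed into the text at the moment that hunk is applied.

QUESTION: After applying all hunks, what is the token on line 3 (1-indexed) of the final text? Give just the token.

Hunk 1: at line 3 remove [obzu,uwcz] add [xsd,xnh,mweb] -> 14 lines: lcvz lizg kedhq xsd xnh mweb dtq wrc yxz ytlb khp nya uiuo ucya
Hunk 2: at line 2 remove [xsd,xnh,mweb] add [ste] -> 12 lines: lcvz lizg kedhq ste dtq wrc yxz ytlb khp nya uiuo ucya
Hunk 3: at line 1 remove [lizg,kedhq,ste] add [dgbkv,kajn,sozx] -> 12 lines: lcvz dgbkv kajn sozx dtq wrc yxz ytlb khp nya uiuo ucya
Hunk 4: at line 5 remove [yxz] add [ewgia,uzs,otj] -> 14 lines: lcvz dgbkv kajn sozx dtq wrc ewgia uzs otj ytlb khp nya uiuo ucya
Hunk 5: at line 2 remove [kajn] add [xwu] -> 14 lines: lcvz dgbkv xwu sozx dtq wrc ewgia uzs otj ytlb khp nya uiuo ucya
Hunk 6: at line 8 remove [otj] add [otyt] -> 14 lines: lcvz dgbkv xwu sozx dtq wrc ewgia uzs otyt ytlb khp nya uiuo ucya
Hunk 7: at line 12 remove [uiuo] add [mtv,ycw] -> 15 lines: lcvz dgbkv xwu sozx dtq wrc ewgia uzs otyt ytlb khp nya mtv ycw ucya
Final line 3: xwu

Answer: xwu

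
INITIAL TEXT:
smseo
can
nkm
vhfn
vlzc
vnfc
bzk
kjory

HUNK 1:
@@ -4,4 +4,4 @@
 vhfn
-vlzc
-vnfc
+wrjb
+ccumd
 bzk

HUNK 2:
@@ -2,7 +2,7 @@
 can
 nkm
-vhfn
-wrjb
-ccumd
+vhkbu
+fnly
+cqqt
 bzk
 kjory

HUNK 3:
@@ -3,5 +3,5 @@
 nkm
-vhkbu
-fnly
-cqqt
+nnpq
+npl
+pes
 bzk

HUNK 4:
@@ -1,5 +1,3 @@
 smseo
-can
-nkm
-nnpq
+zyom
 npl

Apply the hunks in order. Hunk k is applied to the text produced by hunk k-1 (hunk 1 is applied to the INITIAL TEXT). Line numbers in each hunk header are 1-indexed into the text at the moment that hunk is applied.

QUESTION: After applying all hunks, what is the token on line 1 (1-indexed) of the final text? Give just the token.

Answer: smseo

Derivation:
Hunk 1: at line 4 remove [vlzc,vnfc] add [wrjb,ccumd] -> 8 lines: smseo can nkm vhfn wrjb ccumd bzk kjory
Hunk 2: at line 2 remove [vhfn,wrjb,ccumd] add [vhkbu,fnly,cqqt] -> 8 lines: smseo can nkm vhkbu fnly cqqt bzk kjory
Hunk 3: at line 3 remove [vhkbu,fnly,cqqt] add [nnpq,npl,pes] -> 8 lines: smseo can nkm nnpq npl pes bzk kjory
Hunk 4: at line 1 remove [can,nkm,nnpq] add [zyom] -> 6 lines: smseo zyom npl pes bzk kjory
Final line 1: smseo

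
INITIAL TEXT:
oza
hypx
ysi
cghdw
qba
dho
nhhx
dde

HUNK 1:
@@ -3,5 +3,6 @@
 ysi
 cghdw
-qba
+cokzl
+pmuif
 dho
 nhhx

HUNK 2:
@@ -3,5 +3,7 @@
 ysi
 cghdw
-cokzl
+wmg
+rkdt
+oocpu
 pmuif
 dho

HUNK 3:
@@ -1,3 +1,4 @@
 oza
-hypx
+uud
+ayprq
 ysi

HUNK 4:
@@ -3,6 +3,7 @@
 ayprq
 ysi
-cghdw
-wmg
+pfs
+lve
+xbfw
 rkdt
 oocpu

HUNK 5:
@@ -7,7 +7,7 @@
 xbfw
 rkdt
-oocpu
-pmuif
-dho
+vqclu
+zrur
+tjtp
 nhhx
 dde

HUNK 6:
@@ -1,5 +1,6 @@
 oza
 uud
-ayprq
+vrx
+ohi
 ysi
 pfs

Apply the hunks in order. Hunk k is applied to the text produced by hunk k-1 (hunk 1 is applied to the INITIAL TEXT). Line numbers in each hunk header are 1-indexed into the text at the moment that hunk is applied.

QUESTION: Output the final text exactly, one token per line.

Answer: oza
uud
vrx
ohi
ysi
pfs
lve
xbfw
rkdt
vqclu
zrur
tjtp
nhhx
dde

Derivation:
Hunk 1: at line 3 remove [qba] add [cokzl,pmuif] -> 9 lines: oza hypx ysi cghdw cokzl pmuif dho nhhx dde
Hunk 2: at line 3 remove [cokzl] add [wmg,rkdt,oocpu] -> 11 lines: oza hypx ysi cghdw wmg rkdt oocpu pmuif dho nhhx dde
Hunk 3: at line 1 remove [hypx] add [uud,ayprq] -> 12 lines: oza uud ayprq ysi cghdw wmg rkdt oocpu pmuif dho nhhx dde
Hunk 4: at line 3 remove [cghdw,wmg] add [pfs,lve,xbfw] -> 13 lines: oza uud ayprq ysi pfs lve xbfw rkdt oocpu pmuif dho nhhx dde
Hunk 5: at line 7 remove [oocpu,pmuif,dho] add [vqclu,zrur,tjtp] -> 13 lines: oza uud ayprq ysi pfs lve xbfw rkdt vqclu zrur tjtp nhhx dde
Hunk 6: at line 1 remove [ayprq] add [vrx,ohi] -> 14 lines: oza uud vrx ohi ysi pfs lve xbfw rkdt vqclu zrur tjtp nhhx dde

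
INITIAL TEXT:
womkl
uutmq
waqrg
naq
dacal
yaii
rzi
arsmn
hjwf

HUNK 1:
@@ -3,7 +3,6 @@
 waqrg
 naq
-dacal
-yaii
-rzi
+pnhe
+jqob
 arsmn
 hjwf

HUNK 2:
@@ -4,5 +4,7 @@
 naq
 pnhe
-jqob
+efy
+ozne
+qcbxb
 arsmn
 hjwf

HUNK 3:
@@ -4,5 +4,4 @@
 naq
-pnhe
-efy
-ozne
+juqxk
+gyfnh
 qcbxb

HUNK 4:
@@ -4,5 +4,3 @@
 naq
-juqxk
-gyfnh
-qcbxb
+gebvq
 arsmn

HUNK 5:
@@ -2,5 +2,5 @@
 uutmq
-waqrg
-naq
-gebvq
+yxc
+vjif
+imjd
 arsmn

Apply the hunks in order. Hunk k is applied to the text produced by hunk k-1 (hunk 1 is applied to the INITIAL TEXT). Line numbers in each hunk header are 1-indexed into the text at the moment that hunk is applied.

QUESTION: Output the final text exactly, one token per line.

Hunk 1: at line 3 remove [dacal,yaii,rzi] add [pnhe,jqob] -> 8 lines: womkl uutmq waqrg naq pnhe jqob arsmn hjwf
Hunk 2: at line 4 remove [jqob] add [efy,ozne,qcbxb] -> 10 lines: womkl uutmq waqrg naq pnhe efy ozne qcbxb arsmn hjwf
Hunk 3: at line 4 remove [pnhe,efy,ozne] add [juqxk,gyfnh] -> 9 lines: womkl uutmq waqrg naq juqxk gyfnh qcbxb arsmn hjwf
Hunk 4: at line 4 remove [juqxk,gyfnh,qcbxb] add [gebvq] -> 7 lines: womkl uutmq waqrg naq gebvq arsmn hjwf
Hunk 5: at line 2 remove [waqrg,naq,gebvq] add [yxc,vjif,imjd] -> 7 lines: womkl uutmq yxc vjif imjd arsmn hjwf

Answer: womkl
uutmq
yxc
vjif
imjd
arsmn
hjwf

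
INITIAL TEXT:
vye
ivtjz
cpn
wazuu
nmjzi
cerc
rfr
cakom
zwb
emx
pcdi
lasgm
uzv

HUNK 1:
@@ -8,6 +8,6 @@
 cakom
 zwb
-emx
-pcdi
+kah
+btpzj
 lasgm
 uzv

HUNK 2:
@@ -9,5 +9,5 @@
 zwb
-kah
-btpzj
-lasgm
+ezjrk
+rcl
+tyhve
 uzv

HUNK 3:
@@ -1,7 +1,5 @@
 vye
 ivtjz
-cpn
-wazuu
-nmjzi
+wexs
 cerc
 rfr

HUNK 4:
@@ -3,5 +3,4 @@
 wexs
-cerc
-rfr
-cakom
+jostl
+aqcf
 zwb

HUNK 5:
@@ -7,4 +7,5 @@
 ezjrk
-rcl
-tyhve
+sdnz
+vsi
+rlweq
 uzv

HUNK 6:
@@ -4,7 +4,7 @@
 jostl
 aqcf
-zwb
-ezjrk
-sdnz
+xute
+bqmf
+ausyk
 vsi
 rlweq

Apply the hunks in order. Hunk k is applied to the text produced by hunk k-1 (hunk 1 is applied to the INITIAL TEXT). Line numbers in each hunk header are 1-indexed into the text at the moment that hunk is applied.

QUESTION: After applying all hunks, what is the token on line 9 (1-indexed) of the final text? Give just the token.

Hunk 1: at line 8 remove [emx,pcdi] add [kah,btpzj] -> 13 lines: vye ivtjz cpn wazuu nmjzi cerc rfr cakom zwb kah btpzj lasgm uzv
Hunk 2: at line 9 remove [kah,btpzj,lasgm] add [ezjrk,rcl,tyhve] -> 13 lines: vye ivtjz cpn wazuu nmjzi cerc rfr cakom zwb ezjrk rcl tyhve uzv
Hunk 3: at line 1 remove [cpn,wazuu,nmjzi] add [wexs] -> 11 lines: vye ivtjz wexs cerc rfr cakom zwb ezjrk rcl tyhve uzv
Hunk 4: at line 3 remove [cerc,rfr,cakom] add [jostl,aqcf] -> 10 lines: vye ivtjz wexs jostl aqcf zwb ezjrk rcl tyhve uzv
Hunk 5: at line 7 remove [rcl,tyhve] add [sdnz,vsi,rlweq] -> 11 lines: vye ivtjz wexs jostl aqcf zwb ezjrk sdnz vsi rlweq uzv
Hunk 6: at line 4 remove [zwb,ezjrk,sdnz] add [xute,bqmf,ausyk] -> 11 lines: vye ivtjz wexs jostl aqcf xute bqmf ausyk vsi rlweq uzv
Final line 9: vsi

Answer: vsi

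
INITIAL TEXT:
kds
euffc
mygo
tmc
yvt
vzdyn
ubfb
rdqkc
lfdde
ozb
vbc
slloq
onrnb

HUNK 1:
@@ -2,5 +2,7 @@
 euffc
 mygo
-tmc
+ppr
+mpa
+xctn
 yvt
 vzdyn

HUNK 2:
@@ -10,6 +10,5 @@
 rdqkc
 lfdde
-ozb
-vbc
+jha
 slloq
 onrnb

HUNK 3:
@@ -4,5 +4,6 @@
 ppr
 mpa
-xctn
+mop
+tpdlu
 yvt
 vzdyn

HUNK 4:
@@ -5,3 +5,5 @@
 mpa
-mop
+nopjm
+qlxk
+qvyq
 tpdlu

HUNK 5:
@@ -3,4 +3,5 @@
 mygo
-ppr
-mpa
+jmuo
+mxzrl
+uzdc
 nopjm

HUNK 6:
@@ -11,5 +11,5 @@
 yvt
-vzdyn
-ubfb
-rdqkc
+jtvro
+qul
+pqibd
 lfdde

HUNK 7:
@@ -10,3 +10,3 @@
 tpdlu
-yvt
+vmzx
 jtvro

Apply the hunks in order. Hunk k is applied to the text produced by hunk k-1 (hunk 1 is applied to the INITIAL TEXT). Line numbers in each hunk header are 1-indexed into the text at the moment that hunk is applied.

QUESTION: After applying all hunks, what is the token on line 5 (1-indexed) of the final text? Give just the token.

Hunk 1: at line 2 remove [tmc] add [ppr,mpa,xctn] -> 15 lines: kds euffc mygo ppr mpa xctn yvt vzdyn ubfb rdqkc lfdde ozb vbc slloq onrnb
Hunk 2: at line 10 remove [ozb,vbc] add [jha] -> 14 lines: kds euffc mygo ppr mpa xctn yvt vzdyn ubfb rdqkc lfdde jha slloq onrnb
Hunk 3: at line 4 remove [xctn] add [mop,tpdlu] -> 15 lines: kds euffc mygo ppr mpa mop tpdlu yvt vzdyn ubfb rdqkc lfdde jha slloq onrnb
Hunk 4: at line 5 remove [mop] add [nopjm,qlxk,qvyq] -> 17 lines: kds euffc mygo ppr mpa nopjm qlxk qvyq tpdlu yvt vzdyn ubfb rdqkc lfdde jha slloq onrnb
Hunk 5: at line 3 remove [ppr,mpa] add [jmuo,mxzrl,uzdc] -> 18 lines: kds euffc mygo jmuo mxzrl uzdc nopjm qlxk qvyq tpdlu yvt vzdyn ubfb rdqkc lfdde jha slloq onrnb
Hunk 6: at line 11 remove [vzdyn,ubfb,rdqkc] add [jtvro,qul,pqibd] -> 18 lines: kds euffc mygo jmuo mxzrl uzdc nopjm qlxk qvyq tpdlu yvt jtvro qul pqibd lfdde jha slloq onrnb
Hunk 7: at line 10 remove [yvt] add [vmzx] -> 18 lines: kds euffc mygo jmuo mxzrl uzdc nopjm qlxk qvyq tpdlu vmzx jtvro qul pqibd lfdde jha slloq onrnb
Final line 5: mxzrl

Answer: mxzrl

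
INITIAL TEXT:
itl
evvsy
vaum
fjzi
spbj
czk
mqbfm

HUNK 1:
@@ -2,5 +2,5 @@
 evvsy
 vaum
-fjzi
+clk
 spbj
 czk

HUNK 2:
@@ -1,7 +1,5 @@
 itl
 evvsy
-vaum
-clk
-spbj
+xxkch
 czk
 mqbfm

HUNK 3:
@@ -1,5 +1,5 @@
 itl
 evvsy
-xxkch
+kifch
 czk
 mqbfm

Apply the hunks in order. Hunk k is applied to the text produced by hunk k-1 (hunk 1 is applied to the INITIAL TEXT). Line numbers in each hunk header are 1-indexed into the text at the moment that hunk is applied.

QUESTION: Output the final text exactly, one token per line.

Hunk 1: at line 2 remove [fjzi] add [clk] -> 7 lines: itl evvsy vaum clk spbj czk mqbfm
Hunk 2: at line 1 remove [vaum,clk,spbj] add [xxkch] -> 5 lines: itl evvsy xxkch czk mqbfm
Hunk 3: at line 1 remove [xxkch] add [kifch] -> 5 lines: itl evvsy kifch czk mqbfm

Answer: itl
evvsy
kifch
czk
mqbfm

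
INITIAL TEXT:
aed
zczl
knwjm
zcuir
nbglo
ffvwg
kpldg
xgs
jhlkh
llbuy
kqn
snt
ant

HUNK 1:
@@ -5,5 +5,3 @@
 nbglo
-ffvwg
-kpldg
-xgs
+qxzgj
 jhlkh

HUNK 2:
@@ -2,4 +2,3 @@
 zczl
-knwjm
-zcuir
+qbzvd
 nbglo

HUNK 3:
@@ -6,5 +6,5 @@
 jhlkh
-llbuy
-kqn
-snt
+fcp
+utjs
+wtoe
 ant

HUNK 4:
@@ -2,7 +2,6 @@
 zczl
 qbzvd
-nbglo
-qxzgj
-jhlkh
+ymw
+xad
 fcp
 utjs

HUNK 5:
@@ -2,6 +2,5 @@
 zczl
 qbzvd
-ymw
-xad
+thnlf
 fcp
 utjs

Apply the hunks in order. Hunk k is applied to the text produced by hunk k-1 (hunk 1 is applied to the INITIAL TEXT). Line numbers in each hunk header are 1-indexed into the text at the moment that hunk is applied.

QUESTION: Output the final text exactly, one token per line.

Answer: aed
zczl
qbzvd
thnlf
fcp
utjs
wtoe
ant

Derivation:
Hunk 1: at line 5 remove [ffvwg,kpldg,xgs] add [qxzgj] -> 11 lines: aed zczl knwjm zcuir nbglo qxzgj jhlkh llbuy kqn snt ant
Hunk 2: at line 2 remove [knwjm,zcuir] add [qbzvd] -> 10 lines: aed zczl qbzvd nbglo qxzgj jhlkh llbuy kqn snt ant
Hunk 3: at line 6 remove [llbuy,kqn,snt] add [fcp,utjs,wtoe] -> 10 lines: aed zczl qbzvd nbglo qxzgj jhlkh fcp utjs wtoe ant
Hunk 4: at line 2 remove [nbglo,qxzgj,jhlkh] add [ymw,xad] -> 9 lines: aed zczl qbzvd ymw xad fcp utjs wtoe ant
Hunk 5: at line 2 remove [ymw,xad] add [thnlf] -> 8 lines: aed zczl qbzvd thnlf fcp utjs wtoe ant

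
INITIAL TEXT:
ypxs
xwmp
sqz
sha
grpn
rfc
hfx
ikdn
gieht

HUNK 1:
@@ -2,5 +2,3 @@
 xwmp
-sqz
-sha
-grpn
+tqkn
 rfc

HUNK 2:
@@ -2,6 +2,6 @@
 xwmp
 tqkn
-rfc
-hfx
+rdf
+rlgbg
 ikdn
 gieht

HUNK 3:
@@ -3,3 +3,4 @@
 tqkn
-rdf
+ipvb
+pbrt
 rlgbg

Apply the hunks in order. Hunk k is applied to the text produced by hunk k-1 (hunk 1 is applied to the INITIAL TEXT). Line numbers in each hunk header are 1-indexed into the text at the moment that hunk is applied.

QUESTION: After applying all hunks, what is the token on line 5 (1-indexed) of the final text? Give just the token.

Answer: pbrt

Derivation:
Hunk 1: at line 2 remove [sqz,sha,grpn] add [tqkn] -> 7 lines: ypxs xwmp tqkn rfc hfx ikdn gieht
Hunk 2: at line 2 remove [rfc,hfx] add [rdf,rlgbg] -> 7 lines: ypxs xwmp tqkn rdf rlgbg ikdn gieht
Hunk 3: at line 3 remove [rdf] add [ipvb,pbrt] -> 8 lines: ypxs xwmp tqkn ipvb pbrt rlgbg ikdn gieht
Final line 5: pbrt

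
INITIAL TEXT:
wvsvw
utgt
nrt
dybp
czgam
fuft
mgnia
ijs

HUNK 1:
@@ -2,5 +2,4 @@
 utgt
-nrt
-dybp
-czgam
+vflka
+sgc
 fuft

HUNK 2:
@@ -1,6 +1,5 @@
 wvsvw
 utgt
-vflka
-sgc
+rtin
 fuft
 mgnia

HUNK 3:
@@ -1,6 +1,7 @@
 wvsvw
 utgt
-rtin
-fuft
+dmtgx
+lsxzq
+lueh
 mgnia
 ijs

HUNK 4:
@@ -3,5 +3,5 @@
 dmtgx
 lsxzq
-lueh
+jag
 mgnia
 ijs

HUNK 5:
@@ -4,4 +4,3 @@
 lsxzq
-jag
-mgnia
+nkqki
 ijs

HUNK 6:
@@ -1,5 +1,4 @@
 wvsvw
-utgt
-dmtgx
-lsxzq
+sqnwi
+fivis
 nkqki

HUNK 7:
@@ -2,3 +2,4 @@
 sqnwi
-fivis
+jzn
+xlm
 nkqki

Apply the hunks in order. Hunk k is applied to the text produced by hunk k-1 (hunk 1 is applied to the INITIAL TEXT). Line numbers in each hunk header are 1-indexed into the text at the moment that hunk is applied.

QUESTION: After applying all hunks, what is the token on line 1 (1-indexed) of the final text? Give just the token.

Hunk 1: at line 2 remove [nrt,dybp,czgam] add [vflka,sgc] -> 7 lines: wvsvw utgt vflka sgc fuft mgnia ijs
Hunk 2: at line 1 remove [vflka,sgc] add [rtin] -> 6 lines: wvsvw utgt rtin fuft mgnia ijs
Hunk 3: at line 1 remove [rtin,fuft] add [dmtgx,lsxzq,lueh] -> 7 lines: wvsvw utgt dmtgx lsxzq lueh mgnia ijs
Hunk 4: at line 3 remove [lueh] add [jag] -> 7 lines: wvsvw utgt dmtgx lsxzq jag mgnia ijs
Hunk 5: at line 4 remove [jag,mgnia] add [nkqki] -> 6 lines: wvsvw utgt dmtgx lsxzq nkqki ijs
Hunk 6: at line 1 remove [utgt,dmtgx,lsxzq] add [sqnwi,fivis] -> 5 lines: wvsvw sqnwi fivis nkqki ijs
Hunk 7: at line 2 remove [fivis] add [jzn,xlm] -> 6 lines: wvsvw sqnwi jzn xlm nkqki ijs
Final line 1: wvsvw

Answer: wvsvw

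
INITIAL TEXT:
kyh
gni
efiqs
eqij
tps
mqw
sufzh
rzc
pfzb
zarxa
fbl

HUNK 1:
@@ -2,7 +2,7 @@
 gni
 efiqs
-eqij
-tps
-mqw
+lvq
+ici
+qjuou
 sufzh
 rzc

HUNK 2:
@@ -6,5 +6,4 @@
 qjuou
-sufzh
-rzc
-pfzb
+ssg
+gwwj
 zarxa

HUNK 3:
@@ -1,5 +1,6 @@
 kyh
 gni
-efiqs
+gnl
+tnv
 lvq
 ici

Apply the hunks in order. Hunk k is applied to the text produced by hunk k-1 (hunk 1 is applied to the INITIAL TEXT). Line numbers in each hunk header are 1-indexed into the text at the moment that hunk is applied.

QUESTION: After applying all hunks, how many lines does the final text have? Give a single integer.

Answer: 11

Derivation:
Hunk 1: at line 2 remove [eqij,tps,mqw] add [lvq,ici,qjuou] -> 11 lines: kyh gni efiqs lvq ici qjuou sufzh rzc pfzb zarxa fbl
Hunk 2: at line 6 remove [sufzh,rzc,pfzb] add [ssg,gwwj] -> 10 lines: kyh gni efiqs lvq ici qjuou ssg gwwj zarxa fbl
Hunk 3: at line 1 remove [efiqs] add [gnl,tnv] -> 11 lines: kyh gni gnl tnv lvq ici qjuou ssg gwwj zarxa fbl
Final line count: 11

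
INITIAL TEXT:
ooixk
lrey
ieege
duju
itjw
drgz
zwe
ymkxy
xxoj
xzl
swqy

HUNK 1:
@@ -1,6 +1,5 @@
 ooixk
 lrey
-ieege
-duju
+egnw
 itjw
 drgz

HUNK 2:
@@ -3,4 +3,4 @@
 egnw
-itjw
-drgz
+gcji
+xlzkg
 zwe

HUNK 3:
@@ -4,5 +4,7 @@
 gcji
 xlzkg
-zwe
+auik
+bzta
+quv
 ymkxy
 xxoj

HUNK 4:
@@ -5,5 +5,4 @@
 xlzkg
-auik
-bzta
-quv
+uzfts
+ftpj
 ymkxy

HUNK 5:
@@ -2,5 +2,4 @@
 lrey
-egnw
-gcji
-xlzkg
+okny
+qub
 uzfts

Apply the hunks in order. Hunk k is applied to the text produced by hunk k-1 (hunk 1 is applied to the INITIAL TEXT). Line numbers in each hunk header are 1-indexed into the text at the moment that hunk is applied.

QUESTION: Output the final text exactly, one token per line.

Hunk 1: at line 1 remove [ieege,duju] add [egnw] -> 10 lines: ooixk lrey egnw itjw drgz zwe ymkxy xxoj xzl swqy
Hunk 2: at line 3 remove [itjw,drgz] add [gcji,xlzkg] -> 10 lines: ooixk lrey egnw gcji xlzkg zwe ymkxy xxoj xzl swqy
Hunk 3: at line 4 remove [zwe] add [auik,bzta,quv] -> 12 lines: ooixk lrey egnw gcji xlzkg auik bzta quv ymkxy xxoj xzl swqy
Hunk 4: at line 5 remove [auik,bzta,quv] add [uzfts,ftpj] -> 11 lines: ooixk lrey egnw gcji xlzkg uzfts ftpj ymkxy xxoj xzl swqy
Hunk 5: at line 2 remove [egnw,gcji,xlzkg] add [okny,qub] -> 10 lines: ooixk lrey okny qub uzfts ftpj ymkxy xxoj xzl swqy

Answer: ooixk
lrey
okny
qub
uzfts
ftpj
ymkxy
xxoj
xzl
swqy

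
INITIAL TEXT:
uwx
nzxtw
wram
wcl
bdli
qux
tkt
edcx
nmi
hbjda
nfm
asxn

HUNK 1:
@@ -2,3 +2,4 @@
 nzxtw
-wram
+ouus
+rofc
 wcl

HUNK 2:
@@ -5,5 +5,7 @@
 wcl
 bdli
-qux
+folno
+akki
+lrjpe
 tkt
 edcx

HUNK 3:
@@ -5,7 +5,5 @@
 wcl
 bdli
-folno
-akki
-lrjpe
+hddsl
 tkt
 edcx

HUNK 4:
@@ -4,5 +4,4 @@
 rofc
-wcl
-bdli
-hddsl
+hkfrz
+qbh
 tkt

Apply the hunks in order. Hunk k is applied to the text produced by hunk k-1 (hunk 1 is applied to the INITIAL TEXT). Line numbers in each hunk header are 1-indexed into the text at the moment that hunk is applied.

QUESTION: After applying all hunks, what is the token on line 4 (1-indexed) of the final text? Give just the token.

Answer: rofc

Derivation:
Hunk 1: at line 2 remove [wram] add [ouus,rofc] -> 13 lines: uwx nzxtw ouus rofc wcl bdli qux tkt edcx nmi hbjda nfm asxn
Hunk 2: at line 5 remove [qux] add [folno,akki,lrjpe] -> 15 lines: uwx nzxtw ouus rofc wcl bdli folno akki lrjpe tkt edcx nmi hbjda nfm asxn
Hunk 3: at line 5 remove [folno,akki,lrjpe] add [hddsl] -> 13 lines: uwx nzxtw ouus rofc wcl bdli hddsl tkt edcx nmi hbjda nfm asxn
Hunk 4: at line 4 remove [wcl,bdli,hddsl] add [hkfrz,qbh] -> 12 lines: uwx nzxtw ouus rofc hkfrz qbh tkt edcx nmi hbjda nfm asxn
Final line 4: rofc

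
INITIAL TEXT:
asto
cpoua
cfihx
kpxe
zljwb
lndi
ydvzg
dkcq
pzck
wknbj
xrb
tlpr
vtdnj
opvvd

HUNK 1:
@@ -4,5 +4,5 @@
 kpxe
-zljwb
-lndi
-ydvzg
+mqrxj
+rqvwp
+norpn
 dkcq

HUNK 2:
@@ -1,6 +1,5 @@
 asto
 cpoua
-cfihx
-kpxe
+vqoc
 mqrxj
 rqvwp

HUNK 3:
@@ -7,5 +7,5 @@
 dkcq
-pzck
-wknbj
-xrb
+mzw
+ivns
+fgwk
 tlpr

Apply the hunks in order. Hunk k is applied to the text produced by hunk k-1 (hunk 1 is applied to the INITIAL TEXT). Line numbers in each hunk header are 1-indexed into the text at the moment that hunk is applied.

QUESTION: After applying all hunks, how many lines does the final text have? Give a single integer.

Answer: 13

Derivation:
Hunk 1: at line 4 remove [zljwb,lndi,ydvzg] add [mqrxj,rqvwp,norpn] -> 14 lines: asto cpoua cfihx kpxe mqrxj rqvwp norpn dkcq pzck wknbj xrb tlpr vtdnj opvvd
Hunk 2: at line 1 remove [cfihx,kpxe] add [vqoc] -> 13 lines: asto cpoua vqoc mqrxj rqvwp norpn dkcq pzck wknbj xrb tlpr vtdnj opvvd
Hunk 3: at line 7 remove [pzck,wknbj,xrb] add [mzw,ivns,fgwk] -> 13 lines: asto cpoua vqoc mqrxj rqvwp norpn dkcq mzw ivns fgwk tlpr vtdnj opvvd
Final line count: 13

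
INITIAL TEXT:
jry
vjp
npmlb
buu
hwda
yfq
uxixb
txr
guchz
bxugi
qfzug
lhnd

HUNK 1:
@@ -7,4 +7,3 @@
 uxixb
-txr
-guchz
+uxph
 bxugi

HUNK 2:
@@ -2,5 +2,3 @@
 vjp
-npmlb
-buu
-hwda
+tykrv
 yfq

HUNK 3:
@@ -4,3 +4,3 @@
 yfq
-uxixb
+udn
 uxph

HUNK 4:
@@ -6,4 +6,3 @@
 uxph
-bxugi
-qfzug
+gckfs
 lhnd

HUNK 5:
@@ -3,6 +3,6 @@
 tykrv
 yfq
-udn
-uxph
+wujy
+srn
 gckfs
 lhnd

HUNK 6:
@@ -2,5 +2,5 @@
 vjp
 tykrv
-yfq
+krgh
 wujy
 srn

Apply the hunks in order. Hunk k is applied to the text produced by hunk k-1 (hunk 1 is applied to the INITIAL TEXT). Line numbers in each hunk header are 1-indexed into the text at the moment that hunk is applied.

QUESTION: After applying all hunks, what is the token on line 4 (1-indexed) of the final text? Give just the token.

Answer: krgh

Derivation:
Hunk 1: at line 7 remove [txr,guchz] add [uxph] -> 11 lines: jry vjp npmlb buu hwda yfq uxixb uxph bxugi qfzug lhnd
Hunk 2: at line 2 remove [npmlb,buu,hwda] add [tykrv] -> 9 lines: jry vjp tykrv yfq uxixb uxph bxugi qfzug lhnd
Hunk 3: at line 4 remove [uxixb] add [udn] -> 9 lines: jry vjp tykrv yfq udn uxph bxugi qfzug lhnd
Hunk 4: at line 6 remove [bxugi,qfzug] add [gckfs] -> 8 lines: jry vjp tykrv yfq udn uxph gckfs lhnd
Hunk 5: at line 3 remove [udn,uxph] add [wujy,srn] -> 8 lines: jry vjp tykrv yfq wujy srn gckfs lhnd
Hunk 6: at line 2 remove [yfq] add [krgh] -> 8 lines: jry vjp tykrv krgh wujy srn gckfs lhnd
Final line 4: krgh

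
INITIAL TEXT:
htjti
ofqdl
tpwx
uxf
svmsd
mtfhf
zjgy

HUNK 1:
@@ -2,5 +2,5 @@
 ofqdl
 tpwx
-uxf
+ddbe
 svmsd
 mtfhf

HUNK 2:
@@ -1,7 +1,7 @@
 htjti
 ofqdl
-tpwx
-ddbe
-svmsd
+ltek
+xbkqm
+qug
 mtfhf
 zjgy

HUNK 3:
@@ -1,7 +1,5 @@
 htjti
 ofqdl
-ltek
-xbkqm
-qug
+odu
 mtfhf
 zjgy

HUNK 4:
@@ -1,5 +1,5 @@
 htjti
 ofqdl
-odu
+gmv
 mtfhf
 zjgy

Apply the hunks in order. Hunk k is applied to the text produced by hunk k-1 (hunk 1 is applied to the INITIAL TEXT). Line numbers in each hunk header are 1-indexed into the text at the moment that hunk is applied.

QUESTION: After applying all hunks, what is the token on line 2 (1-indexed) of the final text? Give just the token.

Hunk 1: at line 2 remove [uxf] add [ddbe] -> 7 lines: htjti ofqdl tpwx ddbe svmsd mtfhf zjgy
Hunk 2: at line 1 remove [tpwx,ddbe,svmsd] add [ltek,xbkqm,qug] -> 7 lines: htjti ofqdl ltek xbkqm qug mtfhf zjgy
Hunk 3: at line 1 remove [ltek,xbkqm,qug] add [odu] -> 5 lines: htjti ofqdl odu mtfhf zjgy
Hunk 4: at line 1 remove [odu] add [gmv] -> 5 lines: htjti ofqdl gmv mtfhf zjgy
Final line 2: ofqdl

Answer: ofqdl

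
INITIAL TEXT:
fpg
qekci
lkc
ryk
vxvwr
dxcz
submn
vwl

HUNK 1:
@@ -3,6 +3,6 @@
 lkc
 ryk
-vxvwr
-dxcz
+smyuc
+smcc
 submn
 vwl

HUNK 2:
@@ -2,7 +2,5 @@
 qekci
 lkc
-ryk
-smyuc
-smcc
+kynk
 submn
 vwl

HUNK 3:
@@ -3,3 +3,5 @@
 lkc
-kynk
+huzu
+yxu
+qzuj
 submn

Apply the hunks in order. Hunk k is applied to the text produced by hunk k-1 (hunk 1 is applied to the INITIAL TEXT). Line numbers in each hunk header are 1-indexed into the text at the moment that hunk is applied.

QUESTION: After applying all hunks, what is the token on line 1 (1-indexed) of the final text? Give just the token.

Answer: fpg

Derivation:
Hunk 1: at line 3 remove [vxvwr,dxcz] add [smyuc,smcc] -> 8 lines: fpg qekci lkc ryk smyuc smcc submn vwl
Hunk 2: at line 2 remove [ryk,smyuc,smcc] add [kynk] -> 6 lines: fpg qekci lkc kynk submn vwl
Hunk 3: at line 3 remove [kynk] add [huzu,yxu,qzuj] -> 8 lines: fpg qekci lkc huzu yxu qzuj submn vwl
Final line 1: fpg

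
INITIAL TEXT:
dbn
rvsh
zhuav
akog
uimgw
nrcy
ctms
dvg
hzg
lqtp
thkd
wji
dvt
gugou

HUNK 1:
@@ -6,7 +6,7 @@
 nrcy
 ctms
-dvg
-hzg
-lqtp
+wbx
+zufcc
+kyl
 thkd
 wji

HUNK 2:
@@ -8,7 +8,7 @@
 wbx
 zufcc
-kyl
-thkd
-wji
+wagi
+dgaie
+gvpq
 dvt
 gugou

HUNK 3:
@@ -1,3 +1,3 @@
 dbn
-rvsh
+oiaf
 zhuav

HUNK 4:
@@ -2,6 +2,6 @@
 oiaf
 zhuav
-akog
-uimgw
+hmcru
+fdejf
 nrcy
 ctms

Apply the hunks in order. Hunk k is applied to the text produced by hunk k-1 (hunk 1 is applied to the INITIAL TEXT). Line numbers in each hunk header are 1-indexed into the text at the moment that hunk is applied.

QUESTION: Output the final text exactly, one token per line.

Answer: dbn
oiaf
zhuav
hmcru
fdejf
nrcy
ctms
wbx
zufcc
wagi
dgaie
gvpq
dvt
gugou

Derivation:
Hunk 1: at line 6 remove [dvg,hzg,lqtp] add [wbx,zufcc,kyl] -> 14 lines: dbn rvsh zhuav akog uimgw nrcy ctms wbx zufcc kyl thkd wji dvt gugou
Hunk 2: at line 8 remove [kyl,thkd,wji] add [wagi,dgaie,gvpq] -> 14 lines: dbn rvsh zhuav akog uimgw nrcy ctms wbx zufcc wagi dgaie gvpq dvt gugou
Hunk 3: at line 1 remove [rvsh] add [oiaf] -> 14 lines: dbn oiaf zhuav akog uimgw nrcy ctms wbx zufcc wagi dgaie gvpq dvt gugou
Hunk 4: at line 2 remove [akog,uimgw] add [hmcru,fdejf] -> 14 lines: dbn oiaf zhuav hmcru fdejf nrcy ctms wbx zufcc wagi dgaie gvpq dvt gugou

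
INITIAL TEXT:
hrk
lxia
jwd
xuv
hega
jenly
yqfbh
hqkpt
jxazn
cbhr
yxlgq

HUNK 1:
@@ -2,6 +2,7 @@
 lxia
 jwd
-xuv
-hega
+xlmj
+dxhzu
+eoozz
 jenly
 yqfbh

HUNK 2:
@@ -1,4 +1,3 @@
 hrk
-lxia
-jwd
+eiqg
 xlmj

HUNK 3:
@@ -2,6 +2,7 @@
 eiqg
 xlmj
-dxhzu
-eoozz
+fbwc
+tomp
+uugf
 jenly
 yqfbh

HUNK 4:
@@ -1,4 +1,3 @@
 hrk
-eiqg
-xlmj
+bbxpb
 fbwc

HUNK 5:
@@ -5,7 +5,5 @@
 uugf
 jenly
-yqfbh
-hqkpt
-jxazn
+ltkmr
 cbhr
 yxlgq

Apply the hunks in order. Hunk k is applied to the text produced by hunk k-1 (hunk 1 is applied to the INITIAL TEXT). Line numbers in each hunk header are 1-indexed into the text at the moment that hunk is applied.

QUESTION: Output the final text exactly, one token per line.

Hunk 1: at line 2 remove [xuv,hega] add [xlmj,dxhzu,eoozz] -> 12 lines: hrk lxia jwd xlmj dxhzu eoozz jenly yqfbh hqkpt jxazn cbhr yxlgq
Hunk 2: at line 1 remove [lxia,jwd] add [eiqg] -> 11 lines: hrk eiqg xlmj dxhzu eoozz jenly yqfbh hqkpt jxazn cbhr yxlgq
Hunk 3: at line 2 remove [dxhzu,eoozz] add [fbwc,tomp,uugf] -> 12 lines: hrk eiqg xlmj fbwc tomp uugf jenly yqfbh hqkpt jxazn cbhr yxlgq
Hunk 4: at line 1 remove [eiqg,xlmj] add [bbxpb] -> 11 lines: hrk bbxpb fbwc tomp uugf jenly yqfbh hqkpt jxazn cbhr yxlgq
Hunk 5: at line 5 remove [yqfbh,hqkpt,jxazn] add [ltkmr] -> 9 lines: hrk bbxpb fbwc tomp uugf jenly ltkmr cbhr yxlgq

Answer: hrk
bbxpb
fbwc
tomp
uugf
jenly
ltkmr
cbhr
yxlgq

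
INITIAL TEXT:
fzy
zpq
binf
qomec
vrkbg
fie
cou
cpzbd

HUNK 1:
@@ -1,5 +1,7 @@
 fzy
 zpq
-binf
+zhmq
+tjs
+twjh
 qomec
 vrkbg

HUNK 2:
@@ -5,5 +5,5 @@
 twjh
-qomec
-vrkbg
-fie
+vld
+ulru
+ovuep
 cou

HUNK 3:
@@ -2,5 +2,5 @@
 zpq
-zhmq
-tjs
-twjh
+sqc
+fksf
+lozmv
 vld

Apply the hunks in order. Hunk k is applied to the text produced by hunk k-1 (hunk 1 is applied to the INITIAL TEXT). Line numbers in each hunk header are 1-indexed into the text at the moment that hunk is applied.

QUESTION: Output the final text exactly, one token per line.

Hunk 1: at line 1 remove [binf] add [zhmq,tjs,twjh] -> 10 lines: fzy zpq zhmq tjs twjh qomec vrkbg fie cou cpzbd
Hunk 2: at line 5 remove [qomec,vrkbg,fie] add [vld,ulru,ovuep] -> 10 lines: fzy zpq zhmq tjs twjh vld ulru ovuep cou cpzbd
Hunk 3: at line 2 remove [zhmq,tjs,twjh] add [sqc,fksf,lozmv] -> 10 lines: fzy zpq sqc fksf lozmv vld ulru ovuep cou cpzbd

Answer: fzy
zpq
sqc
fksf
lozmv
vld
ulru
ovuep
cou
cpzbd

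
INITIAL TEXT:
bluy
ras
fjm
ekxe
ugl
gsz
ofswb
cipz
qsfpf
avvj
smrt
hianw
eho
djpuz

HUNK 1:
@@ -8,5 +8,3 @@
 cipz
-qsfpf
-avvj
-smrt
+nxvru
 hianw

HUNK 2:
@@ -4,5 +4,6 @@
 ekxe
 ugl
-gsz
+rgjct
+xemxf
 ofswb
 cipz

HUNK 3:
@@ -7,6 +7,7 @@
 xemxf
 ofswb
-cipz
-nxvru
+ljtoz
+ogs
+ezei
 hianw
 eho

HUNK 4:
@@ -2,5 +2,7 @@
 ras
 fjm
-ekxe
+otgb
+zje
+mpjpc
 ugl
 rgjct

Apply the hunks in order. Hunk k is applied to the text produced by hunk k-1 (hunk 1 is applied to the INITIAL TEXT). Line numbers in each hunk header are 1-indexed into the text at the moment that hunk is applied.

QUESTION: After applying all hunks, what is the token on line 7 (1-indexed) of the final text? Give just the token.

Answer: ugl

Derivation:
Hunk 1: at line 8 remove [qsfpf,avvj,smrt] add [nxvru] -> 12 lines: bluy ras fjm ekxe ugl gsz ofswb cipz nxvru hianw eho djpuz
Hunk 2: at line 4 remove [gsz] add [rgjct,xemxf] -> 13 lines: bluy ras fjm ekxe ugl rgjct xemxf ofswb cipz nxvru hianw eho djpuz
Hunk 3: at line 7 remove [cipz,nxvru] add [ljtoz,ogs,ezei] -> 14 lines: bluy ras fjm ekxe ugl rgjct xemxf ofswb ljtoz ogs ezei hianw eho djpuz
Hunk 4: at line 2 remove [ekxe] add [otgb,zje,mpjpc] -> 16 lines: bluy ras fjm otgb zje mpjpc ugl rgjct xemxf ofswb ljtoz ogs ezei hianw eho djpuz
Final line 7: ugl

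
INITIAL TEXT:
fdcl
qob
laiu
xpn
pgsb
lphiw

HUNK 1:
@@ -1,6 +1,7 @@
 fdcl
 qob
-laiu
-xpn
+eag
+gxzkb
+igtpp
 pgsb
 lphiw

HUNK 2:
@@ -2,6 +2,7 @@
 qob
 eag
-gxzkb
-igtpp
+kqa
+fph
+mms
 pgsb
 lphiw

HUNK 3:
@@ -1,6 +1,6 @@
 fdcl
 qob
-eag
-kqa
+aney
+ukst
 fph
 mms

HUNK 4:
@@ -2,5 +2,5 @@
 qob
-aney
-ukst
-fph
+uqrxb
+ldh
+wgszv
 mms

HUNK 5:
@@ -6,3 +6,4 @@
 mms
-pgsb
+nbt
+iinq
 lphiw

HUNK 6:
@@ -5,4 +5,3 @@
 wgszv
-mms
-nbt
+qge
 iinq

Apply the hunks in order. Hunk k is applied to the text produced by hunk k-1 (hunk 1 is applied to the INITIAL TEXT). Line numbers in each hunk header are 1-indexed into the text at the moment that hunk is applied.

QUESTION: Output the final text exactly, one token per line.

Answer: fdcl
qob
uqrxb
ldh
wgszv
qge
iinq
lphiw

Derivation:
Hunk 1: at line 1 remove [laiu,xpn] add [eag,gxzkb,igtpp] -> 7 lines: fdcl qob eag gxzkb igtpp pgsb lphiw
Hunk 2: at line 2 remove [gxzkb,igtpp] add [kqa,fph,mms] -> 8 lines: fdcl qob eag kqa fph mms pgsb lphiw
Hunk 3: at line 1 remove [eag,kqa] add [aney,ukst] -> 8 lines: fdcl qob aney ukst fph mms pgsb lphiw
Hunk 4: at line 2 remove [aney,ukst,fph] add [uqrxb,ldh,wgszv] -> 8 lines: fdcl qob uqrxb ldh wgszv mms pgsb lphiw
Hunk 5: at line 6 remove [pgsb] add [nbt,iinq] -> 9 lines: fdcl qob uqrxb ldh wgszv mms nbt iinq lphiw
Hunk 6: at line 5 remove [mms,nbt] add [qge] -> 8 lines: fdcl qob uqrxb ldh wgszv qge iinq lphiw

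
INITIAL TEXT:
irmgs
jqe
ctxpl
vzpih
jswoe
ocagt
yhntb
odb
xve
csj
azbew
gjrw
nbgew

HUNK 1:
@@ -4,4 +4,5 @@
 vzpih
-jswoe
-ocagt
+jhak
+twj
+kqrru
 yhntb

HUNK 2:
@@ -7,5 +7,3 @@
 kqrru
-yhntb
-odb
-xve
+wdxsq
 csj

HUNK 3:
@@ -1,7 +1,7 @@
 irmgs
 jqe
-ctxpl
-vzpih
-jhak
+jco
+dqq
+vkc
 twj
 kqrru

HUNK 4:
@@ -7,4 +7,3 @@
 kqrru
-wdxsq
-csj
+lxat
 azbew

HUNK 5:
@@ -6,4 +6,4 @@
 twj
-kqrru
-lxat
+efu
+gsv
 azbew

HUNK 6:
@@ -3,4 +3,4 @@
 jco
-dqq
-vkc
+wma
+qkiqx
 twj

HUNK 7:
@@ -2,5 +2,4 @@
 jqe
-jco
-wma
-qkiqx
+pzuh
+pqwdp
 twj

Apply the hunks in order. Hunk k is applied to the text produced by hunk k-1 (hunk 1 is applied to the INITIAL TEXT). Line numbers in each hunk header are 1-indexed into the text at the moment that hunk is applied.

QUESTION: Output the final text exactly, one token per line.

Hunk 1: at line 4 remove [jswoe,ocagt] add [jhak,twj,kqrru] -> 14 lines: irmgs jqe ctxpl vzpih jhak twj kqrru yhntb odb xve csj azbew gjrw nbgew
Hunk 2: at line 7 remove [yhntb,odb,xve] add [wdxsq] -> 12 lines: irmgs jqe ctxpl vzpih jhak twj kqrru wdxsq csj azbew gjrw nbgew
Hunk 3: at line 1 remove [ctxpl,vzpih,jhak] add [jco,dqq,vkc] -> 12 lines: irmgs jqe jco dqq vkc twj kqrru wdxsq csj azbew gjrw nbgew
Hunk 4: at line 7 remove [wdxsq,csj] add [lxat] -> 11 lines: irmgs jqe jco dqq vkc twj kqrru lxat azbew gjrw nbgew
Hunk 5: at line 6 remove [kqrru,lxat] add [efu,gsv] -> 11 lines: irmgs jqe jco dqq vkc twj efu gsv azbew gjrw nbgew
Hunk 6: at line 3 remove [dqq,vkc] add [wma,qkiqx] -> 11 lines: irmgs jqe jco wma qkiqx twj efu gsv azbew gjrw nbgew
Hunk 7: at line 2 remove [jco,wma,qkiqx] add [pzuh,pqwdp] -> 10 lines: irmgs jqe pzuh pqwdp twj efu gsv azbew gjrw nbgew

Answer: irmgs
jqe
pzuh
pqwdp
twj
efu
gsv
azbew
gjrw
nbgew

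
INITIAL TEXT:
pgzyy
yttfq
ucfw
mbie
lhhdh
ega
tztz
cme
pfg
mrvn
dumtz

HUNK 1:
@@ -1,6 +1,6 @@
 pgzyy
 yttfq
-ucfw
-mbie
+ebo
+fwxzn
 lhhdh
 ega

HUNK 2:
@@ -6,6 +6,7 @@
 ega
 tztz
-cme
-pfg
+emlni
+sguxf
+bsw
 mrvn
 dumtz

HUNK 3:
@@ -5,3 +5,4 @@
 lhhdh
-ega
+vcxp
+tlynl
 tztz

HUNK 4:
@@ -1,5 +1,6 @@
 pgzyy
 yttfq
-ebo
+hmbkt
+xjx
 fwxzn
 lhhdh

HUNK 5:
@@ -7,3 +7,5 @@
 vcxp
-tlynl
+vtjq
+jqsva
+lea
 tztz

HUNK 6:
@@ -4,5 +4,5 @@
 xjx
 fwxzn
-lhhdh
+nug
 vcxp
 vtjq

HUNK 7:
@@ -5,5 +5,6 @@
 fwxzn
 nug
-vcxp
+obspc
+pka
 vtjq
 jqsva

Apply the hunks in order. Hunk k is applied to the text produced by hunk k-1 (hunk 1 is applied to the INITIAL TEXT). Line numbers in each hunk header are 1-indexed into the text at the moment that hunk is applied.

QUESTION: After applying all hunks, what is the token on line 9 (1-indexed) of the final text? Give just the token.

Hunk 1: at line 1 remove [ucfw,mbie] add [ebo,fwxzn] -> 11 lines: pgzyy yttfq ebo fwxzn lhhdh ega tztz cme pfg mrvn dumtz
Hunk 2: at line 6 remove [cme,pfg] add [emlni,sguxf,bsw] -> 12 lines: pgzyy yttfq ebo fwxzn lhhdh ega tztz emlni sguxf bsw mrvn dumtz
Hunk 3: at line 5 remove [ega] add [vcxp,tlynl] -> 13 lines: pgzyy yttfq ebo fwxzn lhhdh vcxp tlynl tztz emlni sguxf bsw mrvn dumtz
Hunk 4: at line 1 remove [ebo] add [hmbkt,xjx] -> 14 lines: pgzyy yttfq hmbkt xjx fwxzn lhhdh vcxp tlynl tztz emlni sguxf bsw mrvn dumtz
Hunk 5: at line 7 remove [tlynl] add [vtjq,jqsva,lea] -> 16 lines: pgzyy yttfq hmbkt xjx fwxzn lhhdh vcxp vtjq jqsva lea tztz emlni sguxf bsw mrvn dumtz
Hunk 6: at line 4 remove [lhhdh] add [nug] -> 16 lines: pgzyy yttfq hmbkt xjx fwxzn nug vcxp vtjq jqsva lea tztz emlni sguxf bsw mrvn dumtz
Hunk 7: at line 5 remove [vcxp] add [obspc,pka] -> 17 lines: pgzyy yttfq hmbkt xjx fwxzn nug obspc pka vtjq jqsva lea tztz emlni sguxf bsw mrvn dumtz
Final line 9: vtjq

Answer: vtjq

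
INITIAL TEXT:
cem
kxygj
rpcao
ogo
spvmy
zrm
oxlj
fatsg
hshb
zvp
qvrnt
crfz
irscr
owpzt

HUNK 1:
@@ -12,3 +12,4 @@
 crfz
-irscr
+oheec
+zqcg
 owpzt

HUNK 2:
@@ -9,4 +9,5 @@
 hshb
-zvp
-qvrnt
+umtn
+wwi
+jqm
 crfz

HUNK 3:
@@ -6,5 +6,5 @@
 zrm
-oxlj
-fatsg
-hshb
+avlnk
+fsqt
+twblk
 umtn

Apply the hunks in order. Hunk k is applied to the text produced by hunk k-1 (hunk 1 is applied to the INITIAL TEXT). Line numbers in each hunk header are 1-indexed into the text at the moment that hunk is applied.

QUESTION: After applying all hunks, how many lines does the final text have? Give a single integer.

Hunk 1: at line 12 remove [irscr] add [oheec,zqcg] -> 15 lines: cem kxygj rpcao ogo spvmy zrm oxlj fatsg hshb zvp qvrnt crfz oheec zqcg owpzt
Hunk 2: at line 9 remove [zvp,qvrnt] add [umtn,wwi,jqm] -> 16 lines: cem kxygj rpcao ogo spvmy zrm oxlj fatsg hshb umtn wwi jqm crfz oheec zqcg owpzt
Hunk 3: at line 6 remove [oxlj,fatsg,hshb] add [avlnk,fsqt,twblk] -> 16 lines: cem kxygj rpcao ogo spvmy zrm avlnk fsqt twblk umtn wwi jqm crfz oheec zqcg owpzt
Final line count: 16

Answer: 16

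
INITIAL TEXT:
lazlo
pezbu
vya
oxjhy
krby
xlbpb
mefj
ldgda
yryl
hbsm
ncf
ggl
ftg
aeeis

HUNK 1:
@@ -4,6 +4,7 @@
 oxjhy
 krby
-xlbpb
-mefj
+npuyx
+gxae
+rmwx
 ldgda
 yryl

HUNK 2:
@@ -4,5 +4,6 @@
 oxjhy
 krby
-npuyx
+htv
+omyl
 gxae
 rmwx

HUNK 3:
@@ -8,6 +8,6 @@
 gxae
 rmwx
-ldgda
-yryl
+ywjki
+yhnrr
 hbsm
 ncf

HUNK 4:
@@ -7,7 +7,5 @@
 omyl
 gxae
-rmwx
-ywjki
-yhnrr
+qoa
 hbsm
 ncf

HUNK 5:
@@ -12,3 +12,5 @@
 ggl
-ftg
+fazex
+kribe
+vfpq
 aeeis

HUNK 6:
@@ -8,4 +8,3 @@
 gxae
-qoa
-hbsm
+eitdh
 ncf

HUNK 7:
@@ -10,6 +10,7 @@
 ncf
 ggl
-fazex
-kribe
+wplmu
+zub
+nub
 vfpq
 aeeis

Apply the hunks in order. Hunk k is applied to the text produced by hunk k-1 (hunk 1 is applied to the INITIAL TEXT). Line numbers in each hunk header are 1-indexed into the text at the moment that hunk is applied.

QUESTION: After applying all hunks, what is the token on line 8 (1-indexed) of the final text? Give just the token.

Answer: gxae

Derivation:
Hunk 1: at line 4 remove [xlbpb,mefj] add [npuyx,gxae,rmwx] -> 15 lines: lazlo pezbu vya oxjhy krby npuyx gxae rmwx ldgda yryl hbsm ncf ggl ftg aeeis
Hunk 2: at line 4 remove [npuyx] add [htv,omyl] -> 16 lines: lazlo pezbu vya oxjhy krby htv omyl gxae rmwx ldgda yryl hbsm ncf ggl ftg aeeis
Hunk 3: at line 8 remove [ldgda,yryl] add [ywjki,yhnrr] -> 16 lines: lazlo pezbu vya oxjhy krby htv omyl gxae rmwx ywjki yhnrr hbsm ncf ggl ftg aeeis
Hunk 4: at line 7 remove [rmwx,ywjki,yhnrr] add [qoa] -> 14 lines: lazlo pezbu vya oxjhy krby htv omyl gxae qoa hbsm ncf ggl ftg aeeis
Hunk 5: at line 12 remove [ftg] add [fazex,kribe,vfpq] -> 16 lines: lazlo pezbu vya oxjhy krby htv omyl gxae qoa hbsm ncf ggl fazex kribe vfpq aeeis
Hunk 6: at line 8 remove [qoa,hbsm] add [eitdh] -> 15 lines: lazlo pezbu vya oxjhy krby htv omyl gxae eitdh ncf ggl fazex kribe vfpq aeeis
Hunk 7: at line 10 remove [fazex,kribe] add [wplmu,zub,nub] -> 16 lines: lazlo pezbu vya oxjhy krby htv omyl gxae eitdh ncf ggl wplmu zub nub vfpq aeeis
Final line 8: gxae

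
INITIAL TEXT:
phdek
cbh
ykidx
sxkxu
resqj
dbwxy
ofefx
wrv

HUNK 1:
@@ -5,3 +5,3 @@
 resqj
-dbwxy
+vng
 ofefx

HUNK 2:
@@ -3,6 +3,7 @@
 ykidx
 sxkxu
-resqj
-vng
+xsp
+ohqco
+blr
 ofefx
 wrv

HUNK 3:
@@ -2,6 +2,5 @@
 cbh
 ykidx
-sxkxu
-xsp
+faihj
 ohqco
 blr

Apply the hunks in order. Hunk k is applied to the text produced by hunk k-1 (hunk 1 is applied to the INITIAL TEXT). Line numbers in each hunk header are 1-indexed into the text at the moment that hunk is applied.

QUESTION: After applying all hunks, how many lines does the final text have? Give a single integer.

Hunk 1: at line 5 remove [dbwxy] add [vng] -> 8 lines: phdek cbh ykidx sxkxu resqj vng ofefx wrv
Hunk 2: at line 3 remove [resqj,vng] add [xsp,ohqco,blr] -> 9 lines: phdek cbh ykidx sxkxu xsp ohqco blr ofefx wrv
Hunk 3: at line 2 remove [sxkxu,xsp] add [faihj] -> 8 lines: phdek cbh ykidx faihj ohqco blr ofefx wrv
Final line count: 8

Answer: 8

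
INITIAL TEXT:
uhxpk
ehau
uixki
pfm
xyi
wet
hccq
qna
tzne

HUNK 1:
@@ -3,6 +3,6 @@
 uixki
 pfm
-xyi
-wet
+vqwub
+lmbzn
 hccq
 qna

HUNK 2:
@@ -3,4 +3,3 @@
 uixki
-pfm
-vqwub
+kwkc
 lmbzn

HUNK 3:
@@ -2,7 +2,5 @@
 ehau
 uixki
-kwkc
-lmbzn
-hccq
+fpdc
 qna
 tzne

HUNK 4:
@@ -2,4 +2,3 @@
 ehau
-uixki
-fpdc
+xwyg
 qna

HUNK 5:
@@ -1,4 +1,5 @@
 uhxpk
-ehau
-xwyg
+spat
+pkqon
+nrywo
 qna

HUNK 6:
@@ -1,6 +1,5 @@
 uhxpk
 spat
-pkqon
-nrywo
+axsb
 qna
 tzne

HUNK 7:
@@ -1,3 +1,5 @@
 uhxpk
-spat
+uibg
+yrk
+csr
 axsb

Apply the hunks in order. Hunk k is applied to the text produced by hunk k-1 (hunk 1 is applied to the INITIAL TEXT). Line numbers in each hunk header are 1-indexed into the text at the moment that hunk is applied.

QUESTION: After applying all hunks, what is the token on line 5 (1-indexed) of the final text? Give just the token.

Hunk 1: at line 3 remove [xyi,wet] add [vqwub,lmbzn] -> 9 lines: uhxpk ehau uixki pfm vqwub lmbzn hccq qna tzne
Hunk 2: at line 3 remove [pfm,vqwub] add [kwkc] -> 8 lines: uhxpk ehau uixki kwkc lmbzn hccq qna tzne
Hunk 3: at line 2 remove [kwkc,lmbzn,hccq] add [fpdc] -> 6 lines: uhxpk ehau uixki fpdc qna tzne
Hunk 4: at line 2 remove [uixki,fpdc] add [xwyg] -> 5 lines: uhxpk ehau xwyg qna tzne
Hunk 5: at line 1 remove [ehau,xwyg] add [spat,pkqon,nrywo] -> 6 lines: uhxpk spat pkqon nrywo qna tzne
Hunk 6: at line 1 remove [pkqon,nrywo] add [axsb] -> 5 lines: uhxpk spat axsb qna tzne
Hunk 7: at line 1 remove [spat] add [uibg,yrk,csr] -> 7 lines: uhxpk uibg yrk csr axsb qna tzne
Final line 5: axsb

Answer: axsb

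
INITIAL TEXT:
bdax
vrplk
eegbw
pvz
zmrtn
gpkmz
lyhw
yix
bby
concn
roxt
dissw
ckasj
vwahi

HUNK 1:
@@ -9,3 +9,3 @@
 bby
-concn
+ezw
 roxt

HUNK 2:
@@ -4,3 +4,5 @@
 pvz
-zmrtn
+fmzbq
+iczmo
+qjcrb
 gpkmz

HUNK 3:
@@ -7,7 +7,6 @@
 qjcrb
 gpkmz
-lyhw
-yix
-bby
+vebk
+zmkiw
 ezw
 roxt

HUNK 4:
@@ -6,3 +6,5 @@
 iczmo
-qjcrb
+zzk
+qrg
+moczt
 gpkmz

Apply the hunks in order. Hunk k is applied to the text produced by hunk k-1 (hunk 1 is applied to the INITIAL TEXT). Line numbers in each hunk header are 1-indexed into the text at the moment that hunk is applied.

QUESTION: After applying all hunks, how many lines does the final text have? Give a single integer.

Hunk 1: at line 9 remove [concn] add [ezw] -> 14 lines: bdax vrplk eegbw pvz zmrtn gpkmz lyhw yix bby ezw roxt dissw ckasj vwahi
Hunk 2: at line 4 remove [zmrtn] add [fmzbq,iczmo,qjcrb] -> 16 lines: bdax vrplk eegbw pvz fmzbq iczmo qjcrb gpkmz lyhw yix bby ezw roxt dissw ckasj vwahi
Hunk 3: at line 7 remove [lyhw,yix,bby] add [vebk,zmkiw] -> 15 lines: bdax vrplk eegbw pvz fmzbq iczmo qjcrb gpkmz vebk zmkiw ezw roxt dissw ckasj vwahi
Hunk 4: at line 6 remove [qjcrb] add [zzk,qrg,moczt] -> 17 lines: bdax vrplk eegbw pvz fmzbq iczmo zzk qrg moczt gpkmz vebk zmkiw ezw roxt dissw ckasj vwahi
Final line count: 17

Answer: 17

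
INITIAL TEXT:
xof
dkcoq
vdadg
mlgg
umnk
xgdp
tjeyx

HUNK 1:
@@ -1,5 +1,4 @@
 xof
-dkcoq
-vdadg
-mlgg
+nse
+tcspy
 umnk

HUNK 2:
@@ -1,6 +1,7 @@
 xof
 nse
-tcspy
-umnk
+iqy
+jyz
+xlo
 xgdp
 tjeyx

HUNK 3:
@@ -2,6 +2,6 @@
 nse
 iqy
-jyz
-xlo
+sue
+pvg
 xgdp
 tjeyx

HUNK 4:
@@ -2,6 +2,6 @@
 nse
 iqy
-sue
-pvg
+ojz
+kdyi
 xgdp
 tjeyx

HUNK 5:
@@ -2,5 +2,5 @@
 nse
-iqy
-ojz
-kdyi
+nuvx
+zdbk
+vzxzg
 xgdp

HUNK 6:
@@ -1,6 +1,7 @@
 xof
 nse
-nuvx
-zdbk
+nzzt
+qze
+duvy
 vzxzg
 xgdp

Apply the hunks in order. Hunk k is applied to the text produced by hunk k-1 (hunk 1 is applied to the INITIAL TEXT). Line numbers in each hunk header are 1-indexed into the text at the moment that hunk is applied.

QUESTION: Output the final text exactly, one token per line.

Hunk 1: at line 1 remove [dkcoq,vdadg,mlgg] add [nse,tcspy] -> 6 lines: xof nse tcspy umnk xgdp tjeyx
Hunk 2: at line 1 remove [tcspy,umnk] add [iqy,jyz,xlo] -> 7 lines: xof nse iqy jyz xlo xgdp tjeyx
Hunk 3: at line 2 remove [jyz,xlo] add [sue,pvg] -> 7 lines: xof nse iqy sue pvg xgdp tjeyx
Hunk 4: at line 2 remove [sue,pvg] add [ojz,kdyi] -> 7 lines: xof nse iqy ojz kdyi xgdp tjeyx
Hunk 5: at line 2 remove [iqy,ojz,kdyi] add [nuvx,zdbk,vzxzg] -> 7 lines: xof nse nuvx zdbk vzxzg xgdp tjeyx
Hunk 6: at line 1 remove [nuvx,zdbk] add [nzzt,qze,duvy] -> 8 lines: xof nse nzzt qze duvy vzxzg xgdp tjeyx

Answer: xof
nse
nzzt
qze
duvy
vzxzg
xgdp
tjeyx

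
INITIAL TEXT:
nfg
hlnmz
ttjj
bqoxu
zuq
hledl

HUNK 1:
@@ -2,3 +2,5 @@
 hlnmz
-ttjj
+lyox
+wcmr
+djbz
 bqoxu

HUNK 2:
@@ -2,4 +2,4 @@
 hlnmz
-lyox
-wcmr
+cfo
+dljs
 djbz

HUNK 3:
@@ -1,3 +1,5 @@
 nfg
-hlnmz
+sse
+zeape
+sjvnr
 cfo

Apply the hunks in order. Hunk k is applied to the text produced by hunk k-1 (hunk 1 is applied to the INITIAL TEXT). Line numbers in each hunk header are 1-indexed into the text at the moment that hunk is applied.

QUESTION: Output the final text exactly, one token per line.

Hunk 1: at line 2 remove [ttjj] add [lyox,wcmr,djbz] -> 8 lines: nfg hlnmz lyox wcmr djbz bqoxu zuq hledl
Hunk 2: at line 2 remove [lyox,wcmr] add [cfo,dljs] -> 8 lines: nfg hlnmz cfo dljs djbz bqoxu zuq hledl
Hunk 3: at line 1 remove [hlnmz] add [sse,zeape,sjvnr] -> 10 lines: nfg sse zeape sjvnr cfo dljs djbz bqoxu zuq hledl

Answer: nfg
sse
zeape
sjvnr
cfo
dljs
djbz
bqoxu
zuq
hledl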